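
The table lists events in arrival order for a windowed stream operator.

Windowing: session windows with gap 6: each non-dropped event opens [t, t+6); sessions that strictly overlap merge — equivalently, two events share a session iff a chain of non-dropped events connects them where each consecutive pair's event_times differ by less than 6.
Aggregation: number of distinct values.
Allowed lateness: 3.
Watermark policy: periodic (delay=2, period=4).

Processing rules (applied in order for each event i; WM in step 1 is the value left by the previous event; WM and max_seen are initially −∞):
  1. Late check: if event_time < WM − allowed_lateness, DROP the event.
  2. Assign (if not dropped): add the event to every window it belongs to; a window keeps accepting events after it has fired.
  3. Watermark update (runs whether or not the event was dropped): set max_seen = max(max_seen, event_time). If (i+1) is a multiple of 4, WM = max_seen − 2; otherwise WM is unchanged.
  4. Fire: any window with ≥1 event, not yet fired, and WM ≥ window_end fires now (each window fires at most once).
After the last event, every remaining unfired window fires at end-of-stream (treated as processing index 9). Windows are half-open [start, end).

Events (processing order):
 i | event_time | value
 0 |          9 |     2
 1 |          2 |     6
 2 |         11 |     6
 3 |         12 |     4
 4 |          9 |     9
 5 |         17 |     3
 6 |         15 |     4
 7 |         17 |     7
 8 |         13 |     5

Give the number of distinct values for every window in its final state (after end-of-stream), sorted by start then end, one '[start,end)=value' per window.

i=0 t=9 v=2: → [9,15); WM=−∞
i=1 t=2 v=6: → [2,8); WM=−∞
i=2 t=11 v=6: → [9,17); WM=−∞
i=3 t=12 v=4: → [9,18); WM=10
i=4 t=9 v=9: → [9,18); WM=10
i=5 t=17 v=3: → [9,23); WM=10
i=6 t=15 v=4: → [9,23); WM=10
i=7 t=17 v=7: → [9,23); WM=15
i=8 t=13 v=5: → [9,23); WM=15

[2,8)=1 [9,23)=7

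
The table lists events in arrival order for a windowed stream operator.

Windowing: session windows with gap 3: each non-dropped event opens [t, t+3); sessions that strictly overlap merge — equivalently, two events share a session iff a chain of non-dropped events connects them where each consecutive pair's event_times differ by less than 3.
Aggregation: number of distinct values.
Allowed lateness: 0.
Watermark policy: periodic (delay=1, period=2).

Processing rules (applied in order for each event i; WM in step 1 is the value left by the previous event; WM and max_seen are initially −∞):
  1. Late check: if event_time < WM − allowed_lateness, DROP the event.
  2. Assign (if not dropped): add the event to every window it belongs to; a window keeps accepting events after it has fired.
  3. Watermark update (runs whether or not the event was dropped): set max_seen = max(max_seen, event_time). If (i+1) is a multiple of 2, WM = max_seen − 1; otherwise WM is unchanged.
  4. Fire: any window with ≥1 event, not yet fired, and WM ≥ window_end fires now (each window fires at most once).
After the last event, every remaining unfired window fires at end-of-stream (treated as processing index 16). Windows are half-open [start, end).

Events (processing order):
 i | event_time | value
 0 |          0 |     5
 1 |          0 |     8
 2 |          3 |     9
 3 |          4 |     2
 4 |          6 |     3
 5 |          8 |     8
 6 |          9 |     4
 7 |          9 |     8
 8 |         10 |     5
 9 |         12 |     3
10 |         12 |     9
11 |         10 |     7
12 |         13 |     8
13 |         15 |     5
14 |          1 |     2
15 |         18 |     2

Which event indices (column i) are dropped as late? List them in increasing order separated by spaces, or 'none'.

i=0 t=0 v=5: → [0,3); WM=−∞
i=1 t=0 v=8: → [0,3); WM=-1
i=2 t=3 v=9: → [3,6); WM=-1
i=3 t=4 v=2: → [3,7); WM=3
i=4 t=6 v=3: → [3,9); WM=3
i=5 t=8 v=8: → [3,11); WM=7
i=6 t=9 v=4: → [3,12); WM=7
i=7 t=9 v=8: → [3,12); WM=8
i=8 t=10 v=5: → [3,13); WM=8
i=9 t=12 v=3: → [3,15); WM=11
i=10 t=12 v=9: → [3,15); WM=11
i=11 t=10 v=7: DROP (t<11-0); WM=11
i=12 t=13 v=8: → [3,16); WM=11
i=13 t=15 v=5: → [3,18); WM=14
i=14 t=1 v=2: DROP (t<14-0); WM=14
i=15 t=18 v=2: → [18,21); WM=17

11 14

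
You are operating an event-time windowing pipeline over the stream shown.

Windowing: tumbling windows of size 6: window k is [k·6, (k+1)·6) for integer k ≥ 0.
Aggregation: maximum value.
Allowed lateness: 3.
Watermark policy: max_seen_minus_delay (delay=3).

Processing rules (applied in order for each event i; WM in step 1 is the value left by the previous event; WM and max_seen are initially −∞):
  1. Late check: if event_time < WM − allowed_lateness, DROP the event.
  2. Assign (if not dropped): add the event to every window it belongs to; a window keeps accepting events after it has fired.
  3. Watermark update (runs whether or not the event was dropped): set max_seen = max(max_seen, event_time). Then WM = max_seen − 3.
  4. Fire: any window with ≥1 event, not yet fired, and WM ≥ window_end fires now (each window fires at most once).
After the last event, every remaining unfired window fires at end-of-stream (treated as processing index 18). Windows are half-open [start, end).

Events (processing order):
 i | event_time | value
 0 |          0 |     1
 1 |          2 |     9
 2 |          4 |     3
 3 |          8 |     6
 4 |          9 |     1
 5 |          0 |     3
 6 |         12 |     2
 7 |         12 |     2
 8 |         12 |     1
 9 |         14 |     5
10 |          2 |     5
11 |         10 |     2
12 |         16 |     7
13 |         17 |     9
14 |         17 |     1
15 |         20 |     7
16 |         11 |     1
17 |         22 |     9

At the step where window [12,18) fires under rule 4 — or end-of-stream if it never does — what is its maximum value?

i=0 t=0 v=1: → [0,6); WM=-3
i=1 t=2 v=9: → [0,6); WM=-1
i=2 t=4 v=3: → [0,6); WM=1
i=3 t=8 v=6: → [6,12); WM=5
i=4 t=9 v=1: → [6,12); WM=6; [0,6) fires=9
i=5 t=0 v=3: DROP (t<6-3); WM=6
i=6 t=12 v=2: → [12,18); WM=9
i=7 t=12 v=2: → [12,18); WM=9
i=8 t=12 v=1: → [12,18); WM=9
i=9 t=14 v=5: → [12,18); WM=11
i=10 t=2 v=5: DROP (t<11-3); WM=11
i=11 t=10 v=2: → [6,12); WM=11
i=12 t=16 v=7: → [12,18); WM=13; [6,12) fires=6
i=13 t=17 v=9: → [12,18); WM=14
i=14 t=17 v=1: → [12,18); WM=14
i=15 t=20 v=7: → [18,24); WM=17
i=16 t=11 v=1: DROP (t<17-3); WM=17
i=17 t=22 v=9: → [18,24); WM=19; [12,18) fires=9

9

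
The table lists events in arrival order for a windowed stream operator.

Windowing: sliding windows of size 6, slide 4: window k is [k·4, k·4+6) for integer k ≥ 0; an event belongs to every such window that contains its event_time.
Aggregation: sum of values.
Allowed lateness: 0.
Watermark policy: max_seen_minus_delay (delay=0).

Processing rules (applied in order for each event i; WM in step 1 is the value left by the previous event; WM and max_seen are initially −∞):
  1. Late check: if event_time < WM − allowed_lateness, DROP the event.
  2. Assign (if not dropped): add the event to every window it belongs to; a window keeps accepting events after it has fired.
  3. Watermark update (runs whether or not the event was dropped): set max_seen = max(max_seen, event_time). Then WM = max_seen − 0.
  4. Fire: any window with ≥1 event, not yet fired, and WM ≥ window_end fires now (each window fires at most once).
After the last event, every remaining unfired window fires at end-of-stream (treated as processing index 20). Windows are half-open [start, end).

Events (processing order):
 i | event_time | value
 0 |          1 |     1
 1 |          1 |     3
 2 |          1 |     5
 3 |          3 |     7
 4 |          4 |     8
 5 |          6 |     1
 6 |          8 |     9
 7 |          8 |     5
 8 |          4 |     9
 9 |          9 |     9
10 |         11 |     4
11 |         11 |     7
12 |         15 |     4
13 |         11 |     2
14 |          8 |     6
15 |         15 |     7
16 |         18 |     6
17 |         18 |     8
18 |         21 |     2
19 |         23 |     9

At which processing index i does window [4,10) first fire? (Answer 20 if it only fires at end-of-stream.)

i=0 t=1 v=1: → [0,6); WM=1
i=1 t=1 v=3: → [0,6); WM=1
i=2 t=1 v=5: → [0,6); WM=1
i=3 t=3 v=7: → [0,6); WM=3
i=4 t=4 v=8: → [4,10),[0,6); WM=4
i=5 t=6 v=1: → [4,10); WM=6; [0,6) fires=24
i=6 t=8 v=9: → [8,14),[4,10); WM=8
i=7 t=8 v=5: → [8,14),[4,10); WM=8
i=8 t=4 v=9: DROP (t<8-0); WM=8
i=9 t=9 v=9: → [8,14),[4,10); WM=9
i=10 t=11 v=4: → [8,14); WM=11; [4,10) fires=32
i=11 t=11 v=7: → [8,14); WM=11
i=12 t=15 v=4: → [12,18); WM=15; [8,14) fires=34
i=13 t=11 v=2: DROP (t<15-0); WM=15
i=14 t=8 v=6: DROP (t<15-0); WM=15
i=15 t=15 v=7: → [12,18); WM=15
i=16 t=18 v=6: → [16,22); WM=18; [12,18) fires=11
i=17 t=18 v=8: → [16,22); WM=18
i=18 t=21 v=2: → [20,26),[16,22); WM=21
i=19 t=23 v=9: → [20,26); WM=23; [16,22) fires=16

10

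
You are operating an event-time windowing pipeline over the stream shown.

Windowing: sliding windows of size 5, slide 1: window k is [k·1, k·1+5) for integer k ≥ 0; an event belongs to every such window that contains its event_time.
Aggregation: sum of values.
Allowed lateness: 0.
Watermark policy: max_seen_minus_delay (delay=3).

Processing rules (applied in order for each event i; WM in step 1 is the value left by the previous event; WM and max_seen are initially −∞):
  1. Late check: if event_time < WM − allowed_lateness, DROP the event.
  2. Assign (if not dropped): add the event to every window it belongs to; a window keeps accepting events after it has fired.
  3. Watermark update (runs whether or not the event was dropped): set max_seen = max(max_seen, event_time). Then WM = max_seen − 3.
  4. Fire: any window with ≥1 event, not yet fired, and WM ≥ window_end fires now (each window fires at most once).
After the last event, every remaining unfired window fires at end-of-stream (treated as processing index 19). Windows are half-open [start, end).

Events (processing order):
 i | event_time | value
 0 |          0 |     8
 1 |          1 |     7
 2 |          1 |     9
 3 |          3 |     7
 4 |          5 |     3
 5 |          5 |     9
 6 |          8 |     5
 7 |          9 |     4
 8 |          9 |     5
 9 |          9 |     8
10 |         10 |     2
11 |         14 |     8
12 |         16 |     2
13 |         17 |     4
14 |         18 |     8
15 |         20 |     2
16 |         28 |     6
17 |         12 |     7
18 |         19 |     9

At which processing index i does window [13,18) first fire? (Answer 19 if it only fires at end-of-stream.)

16

i=0 t=0 v=8: → [0,5); WM=-3
i=1 t=1 v=7: → [1,6),[0,5); WM=-2
i=2 t=1 v=9: → [1,6),[0,5); WM=-2
i=3 t=3 v=7: → [3,8),[2,7),[1,6),[0,5); WM=0
i=4 t=5 v=3: → [5,10),[4,9),[3,8),[2,7),[1,6); WM=2
i=5 t=5 v=9: → [5,10),[4,9),[3,8),[2,7),[1,6); WM=2
i=6 t=8 v=5: → [8,13),[7,12),[6,11),[5,10),[4,9); WM=5; [0,5) fires=31
i=7 t=9 v=4: → [9,14),[8,13),[7,12),[6,11),[5,10); WM=6; [1,6) fires=35
i=8 t=9 v=5: → [9,14),[8,13),[7,12),[6,11),[5,10); WM=6
i=9 t=9 v=8: → [9,14),[8,13),[7,12),[6,11),[5,10); WM=6
i=10 t=10 v=2: → [10,15),[9,14),[8,13),[7,12),[6,11); WM=7; [2,7) fires=19
i=11 t=14 v=8: → [14,19),[13,18),[12,17),[11,16),[10,15); WM=11; [3,8) fires=19 [4,9) fires=17 [5,10) fires=34 [6,11) fires=24
i=12 t=16 v=2: → [16,21),[15,20),[14,19),[13,18),[12,17); WM=13; [7,12) fires=24 [8,13) fires=24
i=13 t=17 v=4: → [17,22),[16,21),[15,20),[14,19),[13,18); WM=14; [9,14) fires=19
i=14 t=18 v=8: → [18,23),[17,22),[16,21),[15,20),[14,19); WM=15; [10,15) fires=10
i=15 t=20 v=2: → [20,25),[19,24),[18,23),[17,22),[16,21); WM=17; [11,16) fires=8 [12,17) fires=10
i=16 t=28 v=6: → [28,33),[27,32),[26,31),[25,30),[24,29); WM=25; [13,18) fires=14 [14,19) fires=22 [15,20) fires=14 [16,21) fires=16 [17,22) fires=14 [18,23) fires=10 [19,24) fires=2 [20,25) fires=2
i=17 t=12 v=7: DROP (t<25-0); WM=25
i=18 t=19 v=9: DROP (t<25-0); WM=25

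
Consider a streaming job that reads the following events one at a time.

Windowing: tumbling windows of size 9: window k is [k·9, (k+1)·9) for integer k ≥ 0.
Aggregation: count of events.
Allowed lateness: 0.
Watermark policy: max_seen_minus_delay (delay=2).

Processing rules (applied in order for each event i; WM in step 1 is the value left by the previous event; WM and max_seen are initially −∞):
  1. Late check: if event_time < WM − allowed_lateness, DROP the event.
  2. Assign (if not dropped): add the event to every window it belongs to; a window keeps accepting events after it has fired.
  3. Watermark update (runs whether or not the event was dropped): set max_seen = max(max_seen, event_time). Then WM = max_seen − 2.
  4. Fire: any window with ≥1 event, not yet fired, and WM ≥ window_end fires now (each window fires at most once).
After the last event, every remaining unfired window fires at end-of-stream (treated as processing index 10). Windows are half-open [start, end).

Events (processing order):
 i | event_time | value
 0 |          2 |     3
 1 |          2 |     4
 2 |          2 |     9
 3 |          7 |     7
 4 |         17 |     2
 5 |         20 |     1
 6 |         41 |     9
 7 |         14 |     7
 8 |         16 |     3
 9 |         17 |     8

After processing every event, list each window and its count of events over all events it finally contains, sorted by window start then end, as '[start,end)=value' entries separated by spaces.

[0,9)=4 [9,18)=1 [18,27)=1 [36,45)=1

i=0 t=2 v=3: → [0,9); WM=0
i=1 t=2 v=4: → [0,9); WM=0
i=2 t=2 v=9: → [0,9); WM=0
i=3 t=7 v=7: → [0,9); WM=5
i=4 t=17 v=2: → [9,18); WM=15; [0,9) fires=4
i=5 t=20 v=1: → [18,27); WM=18; [9,18) fires=1
i=6 t=41 v=9: → [36,45); WM=39; [18,27) fires=1
i=7 t=14 v=7: DROP (t<39-0); WM=39
i=8 t=16 v=3: DROP (t<39-0); WM=39
i=9 t=17 v=8: DROP (t<39-0); WM=39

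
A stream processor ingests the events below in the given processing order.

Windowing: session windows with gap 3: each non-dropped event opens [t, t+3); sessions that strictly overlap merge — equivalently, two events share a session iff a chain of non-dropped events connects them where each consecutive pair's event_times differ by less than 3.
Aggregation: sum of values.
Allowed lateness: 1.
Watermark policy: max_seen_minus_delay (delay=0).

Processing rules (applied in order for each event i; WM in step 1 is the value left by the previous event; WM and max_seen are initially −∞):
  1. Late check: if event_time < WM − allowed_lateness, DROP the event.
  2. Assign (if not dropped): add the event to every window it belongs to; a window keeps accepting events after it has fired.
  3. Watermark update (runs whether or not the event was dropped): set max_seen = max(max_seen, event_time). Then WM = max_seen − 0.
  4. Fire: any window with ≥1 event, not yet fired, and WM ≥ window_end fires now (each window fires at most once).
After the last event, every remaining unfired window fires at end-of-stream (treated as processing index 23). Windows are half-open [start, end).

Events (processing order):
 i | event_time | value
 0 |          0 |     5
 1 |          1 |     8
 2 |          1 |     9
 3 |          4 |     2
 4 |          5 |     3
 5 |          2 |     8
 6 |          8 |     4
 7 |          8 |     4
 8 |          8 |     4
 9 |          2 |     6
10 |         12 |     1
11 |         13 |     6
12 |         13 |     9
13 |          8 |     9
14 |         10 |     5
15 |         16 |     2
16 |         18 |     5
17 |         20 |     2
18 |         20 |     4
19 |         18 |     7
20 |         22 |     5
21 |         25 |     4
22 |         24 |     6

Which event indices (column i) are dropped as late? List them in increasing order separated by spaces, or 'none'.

5 9 13 14 19

i=0 t=0 v=5: → [0,3); WM=0
i=1 t=1 v=8: → [0,4); WM=1
i=2 t=1 v=9: → [0,4); WM=1
i=3 t=4 v=2: → [4,7); WM=4
i=4 t=5 v=3: → [4,8); WM=5
i=5 t=2 v=8: DROP (t<5-1); WM=5
i=6 t=8 v=4: → [8,11); WM=8
i=7 t=8 v=4: → [8,11); WM=8
i=8 t=8 v=4: → [8,11); WM=8
i=9 t=2 v=6: DROP (t<8-1); WM=8
i=10 t=12 v=1: → [12,15); WM=12
i=11 t=13 v=6: → [12,16); WM=13
i=12 t=13 v=9: → [12,16); WM=13
i=13 t=8 v=9: DROP (t<13-1); WM=13
i=14 t=10 v=5: DROP (t<13-1); WM=13
i=15 t=16 v=2: → [16,19); WM=16
i=16 t=18 v=5: → [16,21); WM=18
i=17 t=20 v=2: → [16,23); WM=20
i=18 t=20 v=4: → [16,23); WM=20
i=19 t=18 v=7: DROP (t<20-1); WM=20
i=20 t=22 v=5: → [16,25); WM=22
i=21 t=25 v=4: → [25,28); WM=25
i=22 t=24 v=6: → [16,28); WM=25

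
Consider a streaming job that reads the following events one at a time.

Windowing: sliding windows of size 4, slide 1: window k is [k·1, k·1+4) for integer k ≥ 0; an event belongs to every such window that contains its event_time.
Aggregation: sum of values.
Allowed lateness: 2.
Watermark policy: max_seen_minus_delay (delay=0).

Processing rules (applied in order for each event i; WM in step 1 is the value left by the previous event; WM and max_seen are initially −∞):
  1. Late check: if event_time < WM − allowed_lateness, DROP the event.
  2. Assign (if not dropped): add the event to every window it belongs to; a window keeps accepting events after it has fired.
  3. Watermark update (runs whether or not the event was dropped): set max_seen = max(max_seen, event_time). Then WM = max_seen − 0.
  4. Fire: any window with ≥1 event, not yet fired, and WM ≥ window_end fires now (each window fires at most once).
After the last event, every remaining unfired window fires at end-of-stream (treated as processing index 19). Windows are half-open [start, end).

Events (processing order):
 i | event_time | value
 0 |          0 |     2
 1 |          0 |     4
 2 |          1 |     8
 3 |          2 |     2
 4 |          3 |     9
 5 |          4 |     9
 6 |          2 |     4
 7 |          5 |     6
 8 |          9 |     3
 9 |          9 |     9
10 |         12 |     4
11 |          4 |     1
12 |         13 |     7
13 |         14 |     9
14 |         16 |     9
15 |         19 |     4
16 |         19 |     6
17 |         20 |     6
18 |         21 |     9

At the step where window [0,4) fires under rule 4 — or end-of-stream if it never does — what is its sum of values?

25

i=0 t=0 v=2: → [0,4); WM=0
i=1 t=0 v=4: → [0,4); WM=0
i=2 t=1 v=8: → [1,5),[0,4); WM=1
i=3 t=2 v=2: → [2,6),[1,5),[0,4); WM=2
i=4 t=3 v=9: → [3,7),[2,6),[1,5),[0,4); WM=3
i=5 t=4 v=9: → [4,8),[3,7),[2,6),[1,5); WM=4; [0,4) fires=25
i=6 t=2 v=4: → [2,6),[1,5),[0,4); WM=4
i=7 t=5 v=6: → [5,9),[4,8),[3,7),[2,6); WM=5; [1,5) fires=32
i=8 t=9 v=3: → [9,13),[8,12),[7,11),[6,10); WM=9; [2,6) fires=30 [3,7) fires=24 [4,8) fires=15 [5,9) fires=6
i=9 t=9 v=9: → [9,13),[8,12),[7,11),[6,10); WM=9
i=10 t=12 v=4: → [12,16),[11,15),[10,14),[9,13); WM=12; [6,10) fires=12 [7,11) fires=12 [8,12) fires=12
i=11 t=4 v=1: DROP (t<12-2); WM=12
i=12 t=13 v=7: → [13,17),[12,16),[11,15),[10,14); WM=13; [9,13) fires=16
i=13 t=14 v=9: → [14,18),[13,17),[12,16),[11,15); WM=14; [10,14) fires=11
i=14 t=16 v=9: → [16,20),[15,19),[14,18),[13,17); WM=16; [11,15) fires=20 [12,16) fires=20
i=15 t=19 v=4: → [19,23),[18,22),[17,21),[16,20); WM=19; [13,17) fires=25 [14,18) fires=18 [15,19) fires=9
i=16 t=19 v=6: → [19,23),[18,22),[17,21),[16,20); WM=19
i=17 t=20 v=6: → [20,24),[19,23),[18,22),[17,21); WM=20; [16,20) fires=19
i=18 t=21 v=9: → [21,25),[20,24),[19,23),[18,22); WM=21; [17,21) fires=16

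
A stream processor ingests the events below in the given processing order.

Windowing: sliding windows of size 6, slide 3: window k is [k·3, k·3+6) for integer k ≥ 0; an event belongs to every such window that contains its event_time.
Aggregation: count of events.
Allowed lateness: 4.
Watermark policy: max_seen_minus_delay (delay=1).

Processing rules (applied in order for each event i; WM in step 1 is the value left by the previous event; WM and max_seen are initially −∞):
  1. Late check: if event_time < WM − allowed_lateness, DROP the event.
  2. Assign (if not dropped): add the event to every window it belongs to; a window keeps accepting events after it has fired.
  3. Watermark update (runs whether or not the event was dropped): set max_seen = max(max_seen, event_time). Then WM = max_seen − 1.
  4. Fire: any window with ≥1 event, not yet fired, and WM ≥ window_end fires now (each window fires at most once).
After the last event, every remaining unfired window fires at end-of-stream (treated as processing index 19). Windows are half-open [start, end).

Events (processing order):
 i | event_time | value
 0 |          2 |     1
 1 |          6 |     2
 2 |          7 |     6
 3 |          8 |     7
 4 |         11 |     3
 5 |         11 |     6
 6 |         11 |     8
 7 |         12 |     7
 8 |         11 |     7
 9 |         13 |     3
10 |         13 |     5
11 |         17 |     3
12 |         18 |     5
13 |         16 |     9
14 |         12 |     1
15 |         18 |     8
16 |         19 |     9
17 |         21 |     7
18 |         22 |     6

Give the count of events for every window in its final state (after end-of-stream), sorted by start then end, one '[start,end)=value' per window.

i=0 t=2 v=1: → [0,6); WM=1
i=1 t=6 v=2: → [6,12),[3,9); WM=5
i=2 t=7 v=6: → [6,12),[3,9); WM=6; [0,6) fires=1
i=3 t=8 v=7: → [6,12),[3,9); WM=7
i=4 t=11 v=3: → [9,15),[6,12); WM=10; [3,9) fires=3
i=5 t=11 v=6: → [9,15),[6,12); WM=10
i=6 t=11 v=8: → [9,15),[6,12); WM=10
i=7 t=12 v=7: → [12,18),[9,15); WM=11
i=8 t=11 v=7: → [9,15),[6,12); WM=11
i=9 t=13 v=3: → [12,18),[9,15); WM=12; [6,12) fires=7
i=10 t=13 v=5: → [12,18),[9,15); WM=12
i=11 t=17 v=3: → [15,21),[12,18); WM=16; [9,15) fires=7
i=12 t=18 v=5: → [18,24),[15,21); WM=17
i=13 t=16 v=9: → [15,21),[12,18); WM=17
i=14 t=12 v=1: DROP (t<17-4); WM=17
i=15 t=18 v=8: → [18,24),[15,21); WM=17
i=16 t=19 v=9: → [18,24),[15,21); WM=18; [12,18) fires=5
i=17 t=21 v=7: → [21,27),[18,24); WM=20
i=18 t=22 v=6: → [21,27),[18,24); WM=21; [15,21) fires=5

[0,6)=1 [3,9)=3 [6,12)=7 [9,15)=7 [12,18)=5 [15,21)=5 [18,24)=5 [21,27)=2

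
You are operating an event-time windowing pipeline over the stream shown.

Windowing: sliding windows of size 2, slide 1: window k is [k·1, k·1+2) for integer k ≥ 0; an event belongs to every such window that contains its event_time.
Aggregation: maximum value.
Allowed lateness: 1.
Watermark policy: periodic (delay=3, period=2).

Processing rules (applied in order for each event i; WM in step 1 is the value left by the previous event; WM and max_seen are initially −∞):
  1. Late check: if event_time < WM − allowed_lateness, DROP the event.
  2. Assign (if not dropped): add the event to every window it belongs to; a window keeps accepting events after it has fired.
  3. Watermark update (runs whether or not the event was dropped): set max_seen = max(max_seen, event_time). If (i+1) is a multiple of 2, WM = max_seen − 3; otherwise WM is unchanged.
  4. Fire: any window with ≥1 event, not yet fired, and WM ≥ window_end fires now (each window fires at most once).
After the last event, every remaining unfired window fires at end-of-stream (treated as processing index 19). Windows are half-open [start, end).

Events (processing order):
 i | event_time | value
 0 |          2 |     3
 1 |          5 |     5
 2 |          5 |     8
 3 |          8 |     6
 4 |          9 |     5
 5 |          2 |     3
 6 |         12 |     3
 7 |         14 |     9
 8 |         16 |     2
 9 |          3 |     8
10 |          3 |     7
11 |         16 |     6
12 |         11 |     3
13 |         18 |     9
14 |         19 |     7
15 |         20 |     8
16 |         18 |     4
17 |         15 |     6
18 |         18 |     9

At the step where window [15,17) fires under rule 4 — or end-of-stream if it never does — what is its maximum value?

6

i=0 t=2 v=3: → [2,4),[1,3); WM=−∞
i=1 t=5 v=5: → [5,7),[4,6); WM=2
i=2 t=5 v=8: → [5,7),[4,6); WM=2
i=3 t=8 v=6: → [8,10),[7,9); WM=5; [1,3) fires=3 [2,4) fires=3
i=4 t=9 v=5: → [9,11),[8,10); WM=5
i=5 t=2 v=3: DROP (t<5-1); WM=6; [4,6) fires=8
i=6 t=12 v=3: → [12,14),[11,13); WM=6
i=7 t=14 v=9: → [14,16),[13,15); WM=11; [5,7) fires=8 [7,9) fires=6 [8,10) fires=6 [9,11) fires=5
i=8 t=16 v=2: → [16,18),[15,17); WM=11
i=9 t=3 v=8: DROP (t<11-1); WM=13; [11,13) fires=3
i=10 t=3 v=7: DROP (t<13-1); WM=13
i=11 t=16 v=6: → [16,18),[15,17); WM=13
i=12 t=11 v=3: DROP (t<13-1); WM=13
i=13 t=18 v=9: → [18,20),[17,19); WM=15; [12,14) fires=3 [13,15) fires=9
i=14 t=19 v=7: → [19,21),[18,20); WM=15
i=15 t=20 v=8: → [20,22),[19,21); WM=17; [14,16) fires=9 [15,17) fires=6
i=16 t=18 v=4: → [18,20),[17,19); WM=17
i=17 t=15 v=6: DROP (t<17-1); WM=17
i=18 t=18 v=9: → [18,20),[17,19); WM=17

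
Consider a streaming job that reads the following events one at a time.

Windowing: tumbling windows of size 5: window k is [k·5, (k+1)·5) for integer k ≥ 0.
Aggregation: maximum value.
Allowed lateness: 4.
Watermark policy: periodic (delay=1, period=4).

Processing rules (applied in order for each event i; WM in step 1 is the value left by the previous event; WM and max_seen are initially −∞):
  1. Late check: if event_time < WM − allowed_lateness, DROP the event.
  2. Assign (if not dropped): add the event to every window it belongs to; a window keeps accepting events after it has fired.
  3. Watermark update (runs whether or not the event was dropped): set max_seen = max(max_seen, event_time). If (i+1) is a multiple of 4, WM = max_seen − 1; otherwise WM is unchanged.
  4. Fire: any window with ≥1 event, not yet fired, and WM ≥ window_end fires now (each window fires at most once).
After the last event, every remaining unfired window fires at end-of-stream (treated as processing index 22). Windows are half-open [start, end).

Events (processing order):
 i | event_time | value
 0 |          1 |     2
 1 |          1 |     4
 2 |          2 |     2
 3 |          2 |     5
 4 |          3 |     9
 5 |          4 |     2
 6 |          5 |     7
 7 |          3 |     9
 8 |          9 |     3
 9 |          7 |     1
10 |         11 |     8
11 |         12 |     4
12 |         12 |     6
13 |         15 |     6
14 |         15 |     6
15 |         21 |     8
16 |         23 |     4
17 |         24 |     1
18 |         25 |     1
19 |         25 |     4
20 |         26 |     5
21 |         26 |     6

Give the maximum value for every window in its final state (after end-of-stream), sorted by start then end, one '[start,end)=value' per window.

i=0 t=1 v=2: → [0,5); WM=−∞
i=1 t=1 v=4: → [0,5); WM=−∞
i=2 t=2 v=2: → [0,5); WM=−∞
i=3 t=2 v=5: → [0,5); WM=1
i=4 t=3 v=9: → [0,5); WM=1
i=5 t=4 v=2: → [0,5); WM=1
i=6 t=5 v=7: → [5,10); WM=1
i=7 t=3 v=9: → [0,5); WM=4
i=8 t=9 v=3: → [5,10); WM=4
i=9 t=7 v=1: → [5,10); WM=4
i=10 t=11 v=8: → [10,15); WM=4
i=11 t=12 v=4: → [10,15); WM=11; [0,5) fires=9 [5,10) fires=7
i=12 t=12 v=6: → [10,15); WM=11
i=13 t=15 v=6: → [15,20); WM=11
i=14 t=15 v=6: → [15,20); WM=11
i=15 t=21 v=8: → [20,25); WM=20; [10,15) fires=8 [15,20) fires=6
i=16 t=23 v=4: → [20,25); WM=20
i=17 t=24 v=1: → [20,25); WM=20
i=18 t=25 v=1: → [25,30); WM=20
i=19 t=25 v=4: → [25,30); WM=24
i=20 t=26 v=5: → [25,30); WM=24
i=21 t=26 v=6: → [25,30); WM=24

[0,5)=9 [5,10)=7 [10,15)=8 [15,20)=6 [20,25)=8 [25,30)=6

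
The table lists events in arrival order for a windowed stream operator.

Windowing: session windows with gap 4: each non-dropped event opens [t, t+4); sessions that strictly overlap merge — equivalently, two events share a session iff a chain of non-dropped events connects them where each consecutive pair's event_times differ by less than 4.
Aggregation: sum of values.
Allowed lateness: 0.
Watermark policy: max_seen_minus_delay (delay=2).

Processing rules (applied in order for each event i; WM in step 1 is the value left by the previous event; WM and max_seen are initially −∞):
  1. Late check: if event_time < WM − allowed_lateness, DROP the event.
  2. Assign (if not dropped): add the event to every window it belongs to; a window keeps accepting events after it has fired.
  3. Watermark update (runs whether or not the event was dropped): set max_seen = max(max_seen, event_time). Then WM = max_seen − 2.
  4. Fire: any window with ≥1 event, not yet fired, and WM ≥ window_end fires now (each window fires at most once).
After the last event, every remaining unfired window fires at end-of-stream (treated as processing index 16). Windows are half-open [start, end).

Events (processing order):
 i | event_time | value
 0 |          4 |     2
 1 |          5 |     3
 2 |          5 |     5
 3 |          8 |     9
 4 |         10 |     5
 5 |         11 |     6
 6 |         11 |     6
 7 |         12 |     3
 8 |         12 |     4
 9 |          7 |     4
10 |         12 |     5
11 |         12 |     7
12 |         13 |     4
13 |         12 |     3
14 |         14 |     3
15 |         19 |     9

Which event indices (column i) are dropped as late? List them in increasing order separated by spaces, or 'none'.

i=0 t=4 v=2: → [4,8); WM=2
i=1 t=5 v=3: → [4,9); WM=3
i=2 t=5 v=5: → [4,9); WM=3
i=3 t=8 v=9: → [4,12); WM=6
i=4 t=10 v=5: → [4,14); WM=8
i=5 t=11 v=6: → [4,15); WM=9
i=6 t=11 v=6: → [4,15); WM=9
i=7 t=12 v=3: → [4,16); WM=10
i=8 t=12 v=4: → [4,16); WM=10
i=9 t=7 v=4: DROP (t<10-0); WM=10
i=10 t=12 v=5: → [4,16); WM=10
i=11 t=12 v=7: → [4,16); WM=10
i=12 t=13 v=4: → [4,17); WM=11
i=13 t=12 v=3: → [4,17); WM=11
i=14 t=14 v=3: → [4,18); WM=12
i=15 t=19 v=9: → [19,23); WM=17

9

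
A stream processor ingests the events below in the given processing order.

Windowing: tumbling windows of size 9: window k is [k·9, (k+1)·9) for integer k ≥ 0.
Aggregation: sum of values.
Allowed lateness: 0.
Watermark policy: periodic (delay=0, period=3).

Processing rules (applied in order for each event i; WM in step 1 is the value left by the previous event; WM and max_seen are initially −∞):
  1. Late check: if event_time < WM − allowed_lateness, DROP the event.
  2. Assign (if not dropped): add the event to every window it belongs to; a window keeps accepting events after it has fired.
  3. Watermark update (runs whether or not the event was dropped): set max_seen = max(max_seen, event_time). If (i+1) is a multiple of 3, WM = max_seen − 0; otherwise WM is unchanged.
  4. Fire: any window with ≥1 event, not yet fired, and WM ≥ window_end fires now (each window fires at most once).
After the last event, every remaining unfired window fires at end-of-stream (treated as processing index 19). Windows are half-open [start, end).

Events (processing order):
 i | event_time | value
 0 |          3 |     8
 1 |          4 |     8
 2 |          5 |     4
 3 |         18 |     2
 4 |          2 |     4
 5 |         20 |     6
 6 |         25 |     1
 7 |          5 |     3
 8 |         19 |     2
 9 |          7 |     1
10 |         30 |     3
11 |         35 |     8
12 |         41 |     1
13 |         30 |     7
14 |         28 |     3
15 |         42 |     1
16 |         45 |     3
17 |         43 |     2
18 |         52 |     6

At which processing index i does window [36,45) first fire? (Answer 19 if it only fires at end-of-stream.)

17

i=0 t=3 v=8: → [0,9); WM=−∞
i=1 t=4 v=8: → [0,9); WM=−∞
i=2 t=5 v=4: → [0,9); WM=5
i=3 t=18 v=2: → [18,27); WM=5
i=4 t=2 v=4: DROP (t<5-0); WM=5
i=5 t=20 v=6: → [18,27); WM=20; [0,9) fires=20
i=6 t=25 v=1: → [18,27); WM=20
i=7 t=5 v=3: DROP (t<20-0); WM=20
i=8 t=19 v=2: DROP (t<20-0); WM=25
i=9 t=7 v=1: DROP (t<25-0); WM=25
i=10 t=30 v=3: → [27,36); WM=25
i=11 t=35 v=8: → [27,36); WM=35; [18,27) fires=9
i=12 t=41 v=1: → [36,45); WM=35
i=13 t=30 v=7: DROP (t<35-0); WM=35
i=14 t=28 v=3: DROP (t<35-0); WM=41; [27,36) fires=11
i=15 t=42 v=1: → [36,45); WM=41
i=16 t=45 v=3: → [45,54); WM=41
i=17 t=43 v=2: → [36,45); WM=45; [36,45) fires=4
i=18 t=52 v=6: → [45,54); WM=45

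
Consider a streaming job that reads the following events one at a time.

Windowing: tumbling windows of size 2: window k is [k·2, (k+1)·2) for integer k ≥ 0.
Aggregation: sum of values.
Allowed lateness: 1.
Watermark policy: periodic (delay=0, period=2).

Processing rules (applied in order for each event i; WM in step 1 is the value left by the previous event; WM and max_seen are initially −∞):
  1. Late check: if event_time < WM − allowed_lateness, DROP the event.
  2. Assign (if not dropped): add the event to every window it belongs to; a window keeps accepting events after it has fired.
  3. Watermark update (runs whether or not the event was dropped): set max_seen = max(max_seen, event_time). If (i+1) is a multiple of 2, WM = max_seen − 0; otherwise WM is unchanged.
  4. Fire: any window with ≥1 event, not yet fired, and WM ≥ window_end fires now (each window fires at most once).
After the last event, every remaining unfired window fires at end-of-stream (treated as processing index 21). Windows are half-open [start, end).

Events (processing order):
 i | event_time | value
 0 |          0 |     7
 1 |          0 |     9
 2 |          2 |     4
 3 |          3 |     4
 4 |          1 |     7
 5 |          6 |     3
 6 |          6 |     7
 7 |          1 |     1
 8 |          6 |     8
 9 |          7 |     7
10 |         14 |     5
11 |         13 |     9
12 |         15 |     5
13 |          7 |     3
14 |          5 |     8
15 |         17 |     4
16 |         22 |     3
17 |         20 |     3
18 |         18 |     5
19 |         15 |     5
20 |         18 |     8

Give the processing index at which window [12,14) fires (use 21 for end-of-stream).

i=0 t=0 v=7: → [0,2); WM=−∞
i=1 t=0 v=9: → [0,2); WM=0
i=2 t=2 v=4: → [2,4); WM=0
i=3 t=3 v=4: → [2,4); WM=3; [0,2) fires=16
i=4 t=1 v=7: DROP (t<3-1); WM=3
i=5 t=6 v=3: → [6,8); WM=6; [2,4) fires=8
i=6 t=6 v=7: → [6,8); WM=6
i=7 t=1 v=1: DROP (t<6-1); WM=6
i=8 t=6 v=8: → [6,8); WM=6
i=9 t=7 v=7: → [6,8); WM=7
i=10 t=14 v=5: → [14,16); WM=7
i=11 t=13 v=9: → [12,14); WM=14; [6,8) fires=25 [12,14) fires=9
i=12 t=15 v=5: → [14,16); WM=14
i=13 t=7 v=3: DROP (t<14-1); WM=15
i=14 t=5 v=8: DROP (t<15-1); WM=15
i=15 t=17 v=4: → [16,18); WM=17; [14,16) fires=10
i=16 t=22 v=3: → [22,24); WM=17
i=17 t=20 v=3: → [20,22); WM=22; [16,18) fires=4 [20,22) fires=3
i=18 t=18 v=5: DROP (t<22-1); WM=22
i=19 t=15 v=5: DROP (t<22-1); WM=22
i=20 t=18 v=8: DROP (t<22-1); WM=22

11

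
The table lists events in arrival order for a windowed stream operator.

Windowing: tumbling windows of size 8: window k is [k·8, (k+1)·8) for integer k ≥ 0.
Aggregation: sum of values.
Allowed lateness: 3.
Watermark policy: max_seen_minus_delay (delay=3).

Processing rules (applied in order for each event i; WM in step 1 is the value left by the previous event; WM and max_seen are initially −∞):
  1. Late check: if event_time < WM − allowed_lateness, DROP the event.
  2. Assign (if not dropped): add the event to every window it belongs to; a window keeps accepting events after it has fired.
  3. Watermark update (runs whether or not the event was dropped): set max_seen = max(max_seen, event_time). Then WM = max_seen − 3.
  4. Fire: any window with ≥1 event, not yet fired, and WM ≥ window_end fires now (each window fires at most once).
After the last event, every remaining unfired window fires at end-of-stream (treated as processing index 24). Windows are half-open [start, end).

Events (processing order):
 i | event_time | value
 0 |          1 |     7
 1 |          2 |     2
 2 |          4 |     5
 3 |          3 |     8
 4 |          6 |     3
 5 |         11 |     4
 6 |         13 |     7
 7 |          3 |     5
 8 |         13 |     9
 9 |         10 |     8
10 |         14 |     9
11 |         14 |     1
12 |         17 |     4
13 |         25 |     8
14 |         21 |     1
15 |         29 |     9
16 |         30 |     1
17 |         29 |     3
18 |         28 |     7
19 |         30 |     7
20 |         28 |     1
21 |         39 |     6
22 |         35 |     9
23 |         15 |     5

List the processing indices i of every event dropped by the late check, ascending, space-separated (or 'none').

7 23

i=0 t=1 v=7: → [0,8); WM=-2
i=1 t=2 v=2: → [0,8); WM=-1
i=2 t=4 v=5: → [0,8); WM=1
i=3 t=3 v=8: → [0,8); WM=1
i=4 t=6 v=3: → [0,8); WM=3
i=5 t=11 v=4: → [8,16); WM=8; [0,8) fires=25
i=6 t=13 v=7: → [8,16); WM=10
i=7 t=3 v=5: DROP (t<10-3); WM=10
i=8 t=13 v=9: → [8,16); WM=10
i=9 t=10 v=8: → [8,16); WM=10
i=10 t=14 v=9: → [8,16); WM=11
i=11 t=14 v=1: → [8,16); WM=11
i=12 t=17 v=4: → [16,24); WM=14
i=13 t=25 v=8: → [24,32); WM=22; [8,16) fires=38
i=14 t=21 v=1: → [16,24); WM=22
i=15 t=29 v=9: → [24,32); WM=26; [16,24) fires=5
i=16 t=30 v=1: → [24,32); WM=27
i=17 t=29 v=3: → [24,32); WM=27
i=18 t=28 v=7: → [24,32); WM=27
i=19 t=30 v=7: → [24,32); WM=27
i=20 t=28 v=1: → [24,32); WM=27
i=21 t=39 v=6: → [32,40); WM=36; [24,32) fires=36
i=22 t=35 v=9: → [32,40); WM=36
i=23 t=15 v=5: DROP (t<36-3); WM=36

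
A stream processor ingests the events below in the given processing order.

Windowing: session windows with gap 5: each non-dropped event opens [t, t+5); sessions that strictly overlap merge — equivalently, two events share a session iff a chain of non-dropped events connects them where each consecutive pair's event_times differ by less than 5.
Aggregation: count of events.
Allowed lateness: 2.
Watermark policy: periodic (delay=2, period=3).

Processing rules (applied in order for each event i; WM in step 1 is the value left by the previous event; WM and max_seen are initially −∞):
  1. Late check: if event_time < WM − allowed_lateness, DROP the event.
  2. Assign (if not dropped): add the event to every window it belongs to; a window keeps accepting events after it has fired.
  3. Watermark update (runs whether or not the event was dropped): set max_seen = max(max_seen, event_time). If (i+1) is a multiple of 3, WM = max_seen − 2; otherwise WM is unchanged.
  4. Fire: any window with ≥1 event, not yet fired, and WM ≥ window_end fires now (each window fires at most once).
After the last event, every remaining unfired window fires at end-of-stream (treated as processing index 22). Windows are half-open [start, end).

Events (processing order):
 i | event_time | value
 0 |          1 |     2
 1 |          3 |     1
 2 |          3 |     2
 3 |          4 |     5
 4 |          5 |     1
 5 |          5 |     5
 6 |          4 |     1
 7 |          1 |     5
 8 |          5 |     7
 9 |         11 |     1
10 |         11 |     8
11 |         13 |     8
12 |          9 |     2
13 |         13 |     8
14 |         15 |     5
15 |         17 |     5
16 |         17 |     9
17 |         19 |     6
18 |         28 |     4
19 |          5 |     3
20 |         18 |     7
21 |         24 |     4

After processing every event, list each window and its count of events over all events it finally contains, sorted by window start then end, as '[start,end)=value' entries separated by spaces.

[1,24)=19 [24,33)=2

i=0 t=1 v=2: → [1,6); WM=−∞
i=1 t=3 v=1: → [1,8); WM=−∞
i=2 t=3 v=2: → [1,8); WM=1
i=3 t=4 v=5: → [1,9); WM=1
i=4 t=5 v=1: → [1,10); WM=1
i=5 t=5 v=5: → [1,10); WM=3
i=6 t=4 v=1: → [1,10); WM=3
i=7 t=1 v=5: → [1,10); WM=3
i=8 t=5 v=7: → [1,10); WM=3
i=9 t=11 v=1: → [11,16); WM=3
i=10 t=11 v=8: → [11,16); WM=3
i=11 t=13 v=8: → [11,18); WM=11
i=12 t=9 v=2: → [1,18); WM=11
i=13 t=13 v=8: → [1,18); WM=11
i=14 t=15 v=5: → [1,20); WM=13
i=15 t=17 v=5: → [1,22); WM=13
i=16 t=17 v=9: → [1,22); WM=13
i=17 t=19 v=6: → [1,24); WM=17
i=18 t=28 v=4: → [28,33); WM=17
i=19 t=5 v=3: DROP (t<17-2); WM=17
i=20 t=18 v=7: → [1,24); WM=26
i=21 t=24 v=4: → [24,33); WM=26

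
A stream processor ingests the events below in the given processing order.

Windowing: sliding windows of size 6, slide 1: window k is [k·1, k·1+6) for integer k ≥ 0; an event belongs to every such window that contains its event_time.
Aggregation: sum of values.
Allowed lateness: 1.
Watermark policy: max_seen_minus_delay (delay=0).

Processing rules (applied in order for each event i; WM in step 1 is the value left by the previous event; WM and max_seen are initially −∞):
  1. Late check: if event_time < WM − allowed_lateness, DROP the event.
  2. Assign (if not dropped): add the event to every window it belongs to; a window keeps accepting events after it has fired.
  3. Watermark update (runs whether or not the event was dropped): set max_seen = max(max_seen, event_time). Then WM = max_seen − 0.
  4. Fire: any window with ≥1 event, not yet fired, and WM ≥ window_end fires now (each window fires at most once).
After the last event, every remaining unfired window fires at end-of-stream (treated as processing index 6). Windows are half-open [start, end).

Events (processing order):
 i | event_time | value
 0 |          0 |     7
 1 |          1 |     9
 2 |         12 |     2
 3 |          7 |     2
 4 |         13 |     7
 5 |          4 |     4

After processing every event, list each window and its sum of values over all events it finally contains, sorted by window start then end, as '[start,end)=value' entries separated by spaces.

[0,6)=16 [1,7)=9 [7,13)=2 [8,14)=9 [9,15)=9 [10,16)=9 [11,17)=9 [12,18)=9 [13,19)=7

i=0 t=0 v=7: → [0,6); WM=0
i=1 t=1 v=9: → [1,7),[0,6); WM=1
i=2 t=12 v=2: → [12,18),[11,17),[10,16),[9,15),[8,14),[7,13); WM=12; [0,6) fires=16 [1,7) fires=9
i=3 t=7 v=2: DROP (t<12-1); WM=12
i=4 t=13 v=7: → [13,19),[12,18),[11,17),[10,16),[9,15),[8,14); WM=13; [7,13) fires=2
i=5 t=4 v=4: DROP (t<13-1); WM=13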